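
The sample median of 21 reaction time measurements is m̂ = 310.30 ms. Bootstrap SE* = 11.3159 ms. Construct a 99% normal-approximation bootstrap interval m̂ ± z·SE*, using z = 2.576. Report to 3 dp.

(281.150, 339.450)

Margin = 2.576 × 11.3159 = 29.1498
Interval: 310.30 ± 29.1498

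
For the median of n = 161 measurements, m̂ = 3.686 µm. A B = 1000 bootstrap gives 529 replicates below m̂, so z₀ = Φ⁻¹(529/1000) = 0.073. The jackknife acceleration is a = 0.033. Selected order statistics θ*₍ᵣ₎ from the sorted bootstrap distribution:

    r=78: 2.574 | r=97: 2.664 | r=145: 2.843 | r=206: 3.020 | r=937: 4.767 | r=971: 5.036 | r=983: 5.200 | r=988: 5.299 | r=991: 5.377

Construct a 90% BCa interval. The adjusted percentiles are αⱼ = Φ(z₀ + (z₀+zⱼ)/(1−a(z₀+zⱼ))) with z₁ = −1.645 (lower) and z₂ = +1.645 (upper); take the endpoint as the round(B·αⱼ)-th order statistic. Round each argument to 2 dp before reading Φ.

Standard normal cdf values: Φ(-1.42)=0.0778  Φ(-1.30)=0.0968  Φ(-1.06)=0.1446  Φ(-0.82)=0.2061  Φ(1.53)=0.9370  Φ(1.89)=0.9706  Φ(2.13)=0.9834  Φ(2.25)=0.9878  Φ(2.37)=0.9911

(2.574, 5.036)

Lower: z₀ + z₁ = 0.073 + (-1.645) = -1.572; 1 − a(z₀+z₁) = 1 − (0.033)(-1.572) = 1.0519; argument = 0.073 + (-1.572)/1.0519 = -1.4215 → -1.42.
α₁ = Φ(-1.42) = 0.0778; rank = round(1000 × 0.0778) = 78; θ*₍78₎ = 2.574.
Upper: z₀ + z₂ = 1.718; 1 − a(z₀+z₂) = 0.9433; argument = 1.8943 → 1.89; α₂ = 0.9706; rank = 971; θ*₍971₎ = 5.036.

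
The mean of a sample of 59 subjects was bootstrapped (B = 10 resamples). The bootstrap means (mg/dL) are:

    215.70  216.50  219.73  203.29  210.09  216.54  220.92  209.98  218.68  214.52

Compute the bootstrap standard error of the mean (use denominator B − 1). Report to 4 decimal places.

Bootstrap SE is the standard deviation of the 10 replicate means.
Mean of replicates: (215.70 + 216.50 + 219.73 + 203.29 + 210.09 + 216.54 + 220.92 + 209.98 + 218.68 + 214.52) / 10 = 2145.95000 / 10 = 214.59500
Sum of squared deviations: (+1.10500)² + (+1.90500)² + (+5.13500)² + (−11.30500)² + (−4.50500)² + (+1.94500)² + (+6.32500)² + (−4.61500)² + (+4.08500)² + (−0.07500)² = 261.09605
Variance = 261.09605 / 9 = 29.01067
SE* = √29.01067

SE* = 5.3862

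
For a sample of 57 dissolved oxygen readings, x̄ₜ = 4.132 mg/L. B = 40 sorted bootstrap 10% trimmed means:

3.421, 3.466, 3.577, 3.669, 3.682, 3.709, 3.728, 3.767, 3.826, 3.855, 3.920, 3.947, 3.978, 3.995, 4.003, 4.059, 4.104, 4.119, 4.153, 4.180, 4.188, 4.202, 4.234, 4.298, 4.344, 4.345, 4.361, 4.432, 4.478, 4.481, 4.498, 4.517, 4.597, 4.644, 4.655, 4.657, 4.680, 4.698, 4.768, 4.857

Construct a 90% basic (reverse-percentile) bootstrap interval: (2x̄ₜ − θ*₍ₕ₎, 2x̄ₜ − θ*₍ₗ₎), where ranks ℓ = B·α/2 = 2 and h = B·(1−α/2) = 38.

Percentile endpoints at ranks 2 and 38: θ*₍2₎ = 3.466, θ*₍38₎ = 4.698.
Basic interval reflects these around x̄ₜ:
  lower = 2 × 4.132 − 4.698 = 3.566
  upper = 2 × 4.132 − 3.466 = 4.798

(3.566, 4.798)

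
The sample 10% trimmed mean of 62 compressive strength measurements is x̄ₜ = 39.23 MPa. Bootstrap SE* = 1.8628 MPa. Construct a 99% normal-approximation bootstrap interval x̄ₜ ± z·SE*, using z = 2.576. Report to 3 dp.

Margin = 2.576 × 1.8628 = 4.7986
Interval: 39.23 ± 4.7986

(34.431, 44.029)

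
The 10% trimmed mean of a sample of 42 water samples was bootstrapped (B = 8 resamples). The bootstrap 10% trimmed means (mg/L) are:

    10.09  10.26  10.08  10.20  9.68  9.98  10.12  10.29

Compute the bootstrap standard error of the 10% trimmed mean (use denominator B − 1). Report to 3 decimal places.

Bootstrap SE is the standard deviation of the 8 replicate 10% trimmed means.
Mean of replicates: (10.09 + 10.26 + 10.08 + 10.20 + 9.68 + 9.98 + 10.12 + 10.29) / 8 = 80.70000 / 8 = 10.08750
Sum of squared deviations: (+0.00250)² + (+0.17250)² + (−0.00750)² + (+0.11250)² + (−0.40750)² + (−0.10750)² + (+0.03250)² + (+0.20250)² = 0.26215
Variance = 0.26215 / 7 = 0.03745
SE* = √0.03745

SE* = 0.194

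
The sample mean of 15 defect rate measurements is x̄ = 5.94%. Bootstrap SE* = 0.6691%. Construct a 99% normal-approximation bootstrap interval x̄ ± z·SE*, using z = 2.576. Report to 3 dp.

(4.216, 7.664)

Margin = 2.576 × 0.6691 = 1.7236
Interval: 5.94 ± 1.7236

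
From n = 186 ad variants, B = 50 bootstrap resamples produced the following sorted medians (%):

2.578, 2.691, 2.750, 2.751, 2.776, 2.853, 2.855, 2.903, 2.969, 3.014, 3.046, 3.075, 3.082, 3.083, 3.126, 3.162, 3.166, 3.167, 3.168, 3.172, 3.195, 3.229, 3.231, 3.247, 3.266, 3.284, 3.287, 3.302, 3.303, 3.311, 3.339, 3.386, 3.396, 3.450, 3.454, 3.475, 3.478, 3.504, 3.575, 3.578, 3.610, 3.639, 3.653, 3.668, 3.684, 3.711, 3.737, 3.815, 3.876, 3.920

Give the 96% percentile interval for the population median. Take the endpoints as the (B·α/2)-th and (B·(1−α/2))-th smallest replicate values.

(2.578, 3.876)

α = 0.04; lower rank = 50 × 0.020 = 1; upper rank = 50 × 0.980 = 49.
The 1st smallest replicate is 2.578; the 49th is 3.876.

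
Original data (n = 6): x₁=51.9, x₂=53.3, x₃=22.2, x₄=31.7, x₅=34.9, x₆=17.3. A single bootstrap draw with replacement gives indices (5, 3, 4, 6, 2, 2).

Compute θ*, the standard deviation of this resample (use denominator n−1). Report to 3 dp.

Resample values: 34.9, 22.2, 31.7, 17.3, 53.3, 53.3.
Mean = 35.4500; sum of squared deviations = 1156.5950
s² = 1156.5950 / 5 = 231.3190
s = √231.3190 = 15.209

θ* = 15.209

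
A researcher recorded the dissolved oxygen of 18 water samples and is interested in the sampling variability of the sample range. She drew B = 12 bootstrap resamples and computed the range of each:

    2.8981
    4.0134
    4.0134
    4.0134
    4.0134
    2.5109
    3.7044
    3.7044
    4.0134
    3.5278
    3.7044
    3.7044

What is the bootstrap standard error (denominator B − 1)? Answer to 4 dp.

Bootstrap SE is the standard deviation of the 12 replicate ranges.
Mean of replicates: (2.8981 + 4.0134 + 4.0134 + 4.0134 + 4.0134 + 2.5109 + 3.7044 + 3.7044 + 4.0134 + 3.5278 + 3.7044 + 3.7044) / 12 = 43.82140 / 12 = 3.65178
Sum of squared deviations: (−0.75368)² + (+0.36162)² + (+0.36162)² + (+0.36162)² + (+0.36162)² + (−1.14088)² + (+0.05262)² + (+0.05262)² + (+0.36162)² + (−0.12398)² + (+0.05262)² + (+0.05262)² = 2.54993
Variance = 2.54993 / 11 = 0.23181
SE* = √0.23181

SE* = 0.4815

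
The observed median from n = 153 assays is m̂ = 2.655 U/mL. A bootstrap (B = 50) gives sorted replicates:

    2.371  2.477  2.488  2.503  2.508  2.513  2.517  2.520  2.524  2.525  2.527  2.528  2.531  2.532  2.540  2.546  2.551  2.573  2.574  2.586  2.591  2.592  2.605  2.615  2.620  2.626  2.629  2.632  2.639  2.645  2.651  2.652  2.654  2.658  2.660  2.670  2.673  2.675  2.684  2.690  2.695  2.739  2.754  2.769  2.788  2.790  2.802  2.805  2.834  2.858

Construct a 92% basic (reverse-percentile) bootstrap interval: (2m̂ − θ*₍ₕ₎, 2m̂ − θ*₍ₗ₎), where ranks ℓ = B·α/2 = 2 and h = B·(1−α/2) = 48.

Percentile endpoints at ranks 2 and 48: θ*₍2₎ = 2.477, θ*₍48₎ = 2.805.
Basic interval reflects these around m̂:
  lower = 2 × 2.655 − 2.805 = 2.505
  upper = 2 × 2.655 − 2.477 = 2.833

(2.505, 2.833)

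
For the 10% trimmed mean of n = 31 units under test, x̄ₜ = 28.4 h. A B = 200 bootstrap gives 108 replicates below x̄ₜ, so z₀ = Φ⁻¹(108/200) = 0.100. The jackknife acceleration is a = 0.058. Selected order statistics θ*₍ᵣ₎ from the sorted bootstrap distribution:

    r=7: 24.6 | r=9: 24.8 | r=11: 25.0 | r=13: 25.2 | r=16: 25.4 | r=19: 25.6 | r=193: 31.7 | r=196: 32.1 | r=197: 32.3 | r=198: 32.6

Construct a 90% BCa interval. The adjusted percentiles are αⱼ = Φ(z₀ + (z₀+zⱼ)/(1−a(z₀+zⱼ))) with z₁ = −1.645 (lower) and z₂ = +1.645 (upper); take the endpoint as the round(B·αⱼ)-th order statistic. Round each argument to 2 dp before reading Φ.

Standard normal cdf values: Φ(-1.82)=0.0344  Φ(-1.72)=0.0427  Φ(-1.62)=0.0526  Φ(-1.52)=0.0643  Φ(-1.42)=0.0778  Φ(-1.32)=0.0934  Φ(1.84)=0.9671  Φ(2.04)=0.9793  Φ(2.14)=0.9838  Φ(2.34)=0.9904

Lower: z₀ + z₁ = 0.100 + (-1.645) = -1.545; 1 − a(z₀+z₁) = 1 − (0.058)(-1.545) = 1.0896; argument = 0.100 + (-1.545)/1.0896 = -1.3179 → -1.32.
α₁ = Φ(-1.32) = 0.0934; rank = round(200 × 0.0934) = 19; θ*₍19₎ = 25.6.
Upper: z₀ + z₂ = 1.745; 1 − a(z₀+z₂) = 0.8988; argument = 2.0415 → 2.04; α₂ = 0.9793; rank = 196; θ*₍196₎ = 32.1.

(25.6, 32.1)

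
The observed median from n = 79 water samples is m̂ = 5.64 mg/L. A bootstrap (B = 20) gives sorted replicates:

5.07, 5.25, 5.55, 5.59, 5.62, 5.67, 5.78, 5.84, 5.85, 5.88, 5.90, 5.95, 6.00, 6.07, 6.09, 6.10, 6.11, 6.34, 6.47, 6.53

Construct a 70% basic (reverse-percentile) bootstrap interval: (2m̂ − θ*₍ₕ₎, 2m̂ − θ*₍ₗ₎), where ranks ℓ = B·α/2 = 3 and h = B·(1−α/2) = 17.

(5.17, 5.73)

Percentile endpoints at ranks 3 and 17: θ*₍3₎ = 5.55, θ*₍17₎ = 6.11.
Basic interval reflects these around m̂:
  lower = 2 × 5.64 − 6.11 = 5.17
  upper = 2 × 5.64 − 5.55 = 5.73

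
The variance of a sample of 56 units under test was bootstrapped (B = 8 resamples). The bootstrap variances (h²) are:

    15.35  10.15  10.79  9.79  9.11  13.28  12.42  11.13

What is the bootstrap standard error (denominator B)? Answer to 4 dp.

SE* = 1.9345

Bootstrap SE is the standard deviation of the 8 replicate variances.
Mean of replicates: (15.35 + 10.15 + 10.79 + 9.79 + 9.11 + 13.28 + 12.42 + 11.13) / 8 = 92.02000 / 8 = 11.50250
Sum of squared deviations: (+3.84750)² + (−1.35250)² + (−0.71250)² + (−1.71250)² + (−2.39250)² + (+1.77750)² + (+0.91750)² + (−0.37250)² = 29.93695
Variance = 29.93695 / 8 = 3.74212
SE* = √3.74212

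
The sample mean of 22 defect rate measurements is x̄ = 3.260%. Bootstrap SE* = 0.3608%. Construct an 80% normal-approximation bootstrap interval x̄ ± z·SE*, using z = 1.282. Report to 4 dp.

Margin = 1.282 × 0.3608 = 0.46255
Interval: 3.260 ± 0.46255

(2.7975, 3.7225)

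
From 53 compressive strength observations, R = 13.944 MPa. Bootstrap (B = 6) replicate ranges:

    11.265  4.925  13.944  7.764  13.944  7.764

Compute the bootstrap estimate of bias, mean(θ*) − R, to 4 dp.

bias = −4.0097

mean(θ*) = (11.265 + 4.925 + 13.944 + 7.764 + 13.944 + 7.764) / 6 = 9.93433
bias = 9.93433 − 13.944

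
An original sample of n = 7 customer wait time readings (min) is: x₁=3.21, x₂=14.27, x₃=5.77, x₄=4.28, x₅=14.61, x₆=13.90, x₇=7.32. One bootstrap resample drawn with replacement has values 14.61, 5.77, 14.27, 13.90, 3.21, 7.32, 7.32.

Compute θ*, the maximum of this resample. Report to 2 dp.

θ* = 14.61

Maximum = 14.61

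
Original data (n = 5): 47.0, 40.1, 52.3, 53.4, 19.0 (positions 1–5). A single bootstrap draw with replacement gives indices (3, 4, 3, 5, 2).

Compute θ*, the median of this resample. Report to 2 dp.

θ* = 52.30

Resample values: 52.3, 53.4, 52.3, 19.0, 40.1.
Sorted: 19.0, 40.1, 52.3, 52.3, 53.4
Median = middle value = 52.30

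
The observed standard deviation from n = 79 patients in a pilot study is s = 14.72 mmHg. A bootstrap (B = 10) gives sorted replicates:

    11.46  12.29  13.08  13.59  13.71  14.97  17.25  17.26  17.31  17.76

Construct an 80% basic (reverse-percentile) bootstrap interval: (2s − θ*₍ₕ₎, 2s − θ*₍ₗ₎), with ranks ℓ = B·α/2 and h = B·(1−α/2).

(12.13, 17.98)

Percentile endpoints at ranks 1 and 9: θ*₍1₎ = 11.46, θ*₍9₎ = 17.31.
Basic interval reflects these around s:
  lower = 2 × 14.72 − 17.31 = 12.13
  upper = 2 × 14.72 − 11.46 = 17.98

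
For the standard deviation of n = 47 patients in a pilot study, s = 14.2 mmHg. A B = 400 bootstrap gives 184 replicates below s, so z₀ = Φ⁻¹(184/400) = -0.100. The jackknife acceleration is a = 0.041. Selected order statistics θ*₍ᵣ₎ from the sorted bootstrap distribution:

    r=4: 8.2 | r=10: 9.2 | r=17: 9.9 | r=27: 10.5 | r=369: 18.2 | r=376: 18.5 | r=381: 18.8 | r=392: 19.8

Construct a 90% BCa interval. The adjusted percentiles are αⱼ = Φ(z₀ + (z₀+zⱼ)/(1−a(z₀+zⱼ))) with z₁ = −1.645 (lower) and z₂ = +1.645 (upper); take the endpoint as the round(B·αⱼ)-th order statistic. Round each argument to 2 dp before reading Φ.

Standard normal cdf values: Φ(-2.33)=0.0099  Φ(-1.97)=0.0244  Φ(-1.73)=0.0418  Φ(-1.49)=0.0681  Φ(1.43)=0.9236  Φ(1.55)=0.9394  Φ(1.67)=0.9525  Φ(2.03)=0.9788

(9.9, 18.5)

Lower: z₀ + z₁ = -0.100 + (-1.645) = -1.745; 1 − a(z₀+z₁) = 1 − (0.041)(-1.745) = 1.0715; argument = -0.100 + (-1.745)/1.0715 = -1.7285 → -1.73.
α₁ = Φ(-1.73) = 0.0418; rank = round(400 × 0.0418) = 17; θ*₍17₎ = 9.9.
Upper: z₀ + z₂ = 1.545; 1 − a(z₀+z₂) = 0.9367; argument = 1.5495 → 1.55; α₂ = 0.9394; rank = 376; θ*₍376₎ = 18.5.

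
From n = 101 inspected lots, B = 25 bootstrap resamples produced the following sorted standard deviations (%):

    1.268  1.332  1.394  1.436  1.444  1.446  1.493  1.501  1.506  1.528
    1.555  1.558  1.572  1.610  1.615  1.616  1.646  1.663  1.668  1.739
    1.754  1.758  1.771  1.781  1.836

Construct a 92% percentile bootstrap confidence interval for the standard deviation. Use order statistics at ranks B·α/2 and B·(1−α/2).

(1.268, 1.781)

α = 0.08; lower rank = 25 × 0.040 = 1; upper rank = 25 × 0.960 = 24.
The 1st smallest replicate is 1.268; the 24th is 1.781.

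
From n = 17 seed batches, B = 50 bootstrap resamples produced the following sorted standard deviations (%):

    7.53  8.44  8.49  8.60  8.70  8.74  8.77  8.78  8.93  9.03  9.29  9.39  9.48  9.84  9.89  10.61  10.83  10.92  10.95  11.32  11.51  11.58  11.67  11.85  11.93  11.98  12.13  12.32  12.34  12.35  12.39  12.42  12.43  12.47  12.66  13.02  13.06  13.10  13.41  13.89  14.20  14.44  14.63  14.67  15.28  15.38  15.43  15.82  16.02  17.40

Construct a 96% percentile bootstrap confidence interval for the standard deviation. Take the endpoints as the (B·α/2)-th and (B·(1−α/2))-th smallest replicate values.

α = 0.04; lower rank = 50 × 0.020 = 1; upper rank = 50 × 0.980 = 49.
The 1st smallest replicate is 7.53; the 49th is 16.02.

(7.53, 16.02)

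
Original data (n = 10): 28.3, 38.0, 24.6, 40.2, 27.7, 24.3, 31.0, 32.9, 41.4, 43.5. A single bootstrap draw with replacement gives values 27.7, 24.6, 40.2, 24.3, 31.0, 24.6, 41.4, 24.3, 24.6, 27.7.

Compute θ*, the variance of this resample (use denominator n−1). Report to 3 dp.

Mean = 29.0400; sum of squared deviations = 388.8240
s² = 388.8240 / 9 = 43.2027

θ* = 43.203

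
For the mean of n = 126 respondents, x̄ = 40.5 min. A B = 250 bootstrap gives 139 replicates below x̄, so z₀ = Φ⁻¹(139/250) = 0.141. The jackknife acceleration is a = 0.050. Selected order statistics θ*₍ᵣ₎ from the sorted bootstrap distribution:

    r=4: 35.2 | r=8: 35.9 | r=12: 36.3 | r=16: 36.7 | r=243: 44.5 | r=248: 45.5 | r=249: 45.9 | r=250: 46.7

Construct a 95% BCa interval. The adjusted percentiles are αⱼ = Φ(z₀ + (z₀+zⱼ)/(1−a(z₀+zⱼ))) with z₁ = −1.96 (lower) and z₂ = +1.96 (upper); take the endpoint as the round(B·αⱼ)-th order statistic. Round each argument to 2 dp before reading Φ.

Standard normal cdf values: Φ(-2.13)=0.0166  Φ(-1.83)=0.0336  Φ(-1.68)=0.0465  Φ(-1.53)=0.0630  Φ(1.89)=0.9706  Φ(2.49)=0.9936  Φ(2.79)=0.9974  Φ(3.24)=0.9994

Lower: z₀ + z₁ = 0.141 + (-1.960) = -1.819; 1 − a(z₀+z₁) = 1 − (0.050)(-1.819) = 1.0910; argument = 0.141 + (-1.819)/1.0910 = -1.5264 → -1.53.
α₁ = Φ(-1.53) = 0.0630; rank = round(250 × 0.0630) = 16; θ*₍16₎ = 36.7.
Upper: z₀ + z₂ = 2.101; 1 − a(z₀+z₂) = 0.8950; argument = 2.4886 → 2.49; α₂ = 0.9936; rank = 248; θ*₍248₎ = 45.5.

(36.7, 45.5)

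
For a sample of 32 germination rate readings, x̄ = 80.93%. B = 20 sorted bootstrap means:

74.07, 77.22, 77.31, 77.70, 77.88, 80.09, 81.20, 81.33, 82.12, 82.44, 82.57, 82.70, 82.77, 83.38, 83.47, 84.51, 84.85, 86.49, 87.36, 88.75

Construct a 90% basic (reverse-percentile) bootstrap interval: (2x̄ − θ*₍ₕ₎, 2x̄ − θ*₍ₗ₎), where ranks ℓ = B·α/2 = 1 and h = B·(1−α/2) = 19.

Percentile endpoints at ranks 1 and 19: θ*₍1₎ = 74.07, θ*₍19₎ = 87.36.
Basic interval reflects these around x̄:
  lower = 2 × 80.93 − 87.36 = 74.50
  upper = 2 × 80.93 − 74.07 = 87.79

(74.50, 87.79)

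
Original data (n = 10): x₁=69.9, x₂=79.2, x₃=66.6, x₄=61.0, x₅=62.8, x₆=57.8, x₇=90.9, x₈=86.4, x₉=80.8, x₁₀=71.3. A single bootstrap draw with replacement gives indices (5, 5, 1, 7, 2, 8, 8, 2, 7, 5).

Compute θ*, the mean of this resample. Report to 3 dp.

Resample values: 62.8, 62.8, 69.9, 90.9, 79.2, 86.4, 86.4, 79.2, 90.9, 62.8.
Mean = (62.8 + 62.8 + 69.9 + 90.9 + 79.2 + 86.4 + 86.4 + 79.2 + 90.9 + 62.8) / 10 = 771.30 / 10 = 77.130

θ* = 77.130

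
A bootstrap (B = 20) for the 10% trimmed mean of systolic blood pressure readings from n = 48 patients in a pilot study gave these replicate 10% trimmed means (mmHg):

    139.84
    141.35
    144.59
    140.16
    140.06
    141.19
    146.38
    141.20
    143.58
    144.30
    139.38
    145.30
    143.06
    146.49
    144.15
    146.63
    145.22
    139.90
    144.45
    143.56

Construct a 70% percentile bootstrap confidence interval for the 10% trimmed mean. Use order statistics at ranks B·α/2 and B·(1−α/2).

Sorted replicates: 139.38, 139.84, 139.90, 140.06, 140.16, 141.19, 141.20, 141.35, 143.06, 143.56, 143.58, 144.15, 144.30, 144.45, 144.59, 145.22, 145.30, 146.38, 146.49, 146.63
α = 0.30; lower rank = 20 × 0.150 = 3; upper rank = 20 × 0.850 = 17.
The 3rd smallest replicate is 139.90; the 17th is 145.30.

(139.90, 145.30)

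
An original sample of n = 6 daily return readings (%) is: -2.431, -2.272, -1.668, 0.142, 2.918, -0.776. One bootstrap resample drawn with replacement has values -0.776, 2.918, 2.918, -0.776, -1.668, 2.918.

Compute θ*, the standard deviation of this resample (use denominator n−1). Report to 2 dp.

θ* = 2.21

Mean = 0.9223; sum of squared deviations = 24.4266
s² = 24.4266 / 5 = 4.8853
s = √4.8853 = 2.21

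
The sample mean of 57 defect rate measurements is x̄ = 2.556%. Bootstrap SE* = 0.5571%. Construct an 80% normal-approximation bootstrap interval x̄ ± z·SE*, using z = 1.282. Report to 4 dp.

(1.8418, 3.2702)

Margin = 1.282 × 0.5571 = 0.71420
Interval: 2.556 ± 0.71420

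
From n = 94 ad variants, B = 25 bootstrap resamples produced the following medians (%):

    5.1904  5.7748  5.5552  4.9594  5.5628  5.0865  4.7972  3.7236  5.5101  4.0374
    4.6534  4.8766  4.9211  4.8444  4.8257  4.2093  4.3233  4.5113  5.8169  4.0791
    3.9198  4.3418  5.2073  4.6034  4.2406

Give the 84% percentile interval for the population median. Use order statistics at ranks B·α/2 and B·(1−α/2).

(3.9198, 5.5628)

Sorted replicates: 3.7236, 3.9198, 4.0374, 4.0791, 4.2093, 4.2406, 4.3233, 4.3418, 4.5113, 4.6034, 4.6534, 4.7972, 4.8257, 4.8444, 4.8766, 4.9211, 4.9594, 5.0865, 5.1904, 5.2073, 5.5101, 5.5552, 5.5628, 5.7748, 5.8169
α = 0.16; lower rank = 25 × 0.080 = 2; upper rank = 25 × 0.920 = 23.
The 2nd smallest replicate is 3.9198; the 23rd is 5.5628.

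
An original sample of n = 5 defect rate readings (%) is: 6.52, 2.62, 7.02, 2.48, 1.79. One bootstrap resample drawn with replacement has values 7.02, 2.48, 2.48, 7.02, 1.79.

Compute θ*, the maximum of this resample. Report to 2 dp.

Maximum = 7.02

θ* = 7.02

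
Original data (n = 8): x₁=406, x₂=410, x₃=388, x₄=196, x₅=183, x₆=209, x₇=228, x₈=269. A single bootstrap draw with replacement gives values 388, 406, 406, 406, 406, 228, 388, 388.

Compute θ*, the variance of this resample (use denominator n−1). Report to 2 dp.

θ* = 3704.00

Mean = 377.0000; sum of squared deviations = 25928.0000
s² = 25928.0000 / 7 = 3704.0000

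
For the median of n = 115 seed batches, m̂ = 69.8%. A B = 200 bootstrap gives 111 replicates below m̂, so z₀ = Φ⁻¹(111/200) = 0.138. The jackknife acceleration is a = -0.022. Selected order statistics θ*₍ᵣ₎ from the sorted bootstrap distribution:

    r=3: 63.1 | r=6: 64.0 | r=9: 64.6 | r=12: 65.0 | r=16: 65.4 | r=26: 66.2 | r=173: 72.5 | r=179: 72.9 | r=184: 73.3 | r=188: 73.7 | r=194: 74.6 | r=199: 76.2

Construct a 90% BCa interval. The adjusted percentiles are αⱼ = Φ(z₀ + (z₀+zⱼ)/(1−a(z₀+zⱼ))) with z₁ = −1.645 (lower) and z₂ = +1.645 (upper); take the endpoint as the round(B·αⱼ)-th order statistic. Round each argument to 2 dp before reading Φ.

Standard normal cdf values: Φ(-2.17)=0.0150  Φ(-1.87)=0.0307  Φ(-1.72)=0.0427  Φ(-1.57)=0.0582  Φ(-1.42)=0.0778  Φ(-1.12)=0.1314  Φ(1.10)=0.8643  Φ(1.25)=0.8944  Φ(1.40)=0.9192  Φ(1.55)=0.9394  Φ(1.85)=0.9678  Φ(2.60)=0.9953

Lower: z₀ + z₁ = 0.138 + (-1.645) = -1.507; 1 − a(z₀+z₁) = 1 − (-0.022)(-1.507) = 0.9668; argument = 0.138 + (-1.507)/0.9668 = -1.4207 → -1.42.
α₁ = Φ(-1.42) = 0.0778; rank = round(200 × 0.0778) = 16; θ*₍16₎ = 65.4.
Upper: z₀ + z₂ = 1.783; 1 − a(z₀+z₂) = 1.0392; argument = 1.8537 → 1.85; α₂ = 0.9678; rank = 194; θ*₍194₎ = 74.6.

(65.4, 74.6)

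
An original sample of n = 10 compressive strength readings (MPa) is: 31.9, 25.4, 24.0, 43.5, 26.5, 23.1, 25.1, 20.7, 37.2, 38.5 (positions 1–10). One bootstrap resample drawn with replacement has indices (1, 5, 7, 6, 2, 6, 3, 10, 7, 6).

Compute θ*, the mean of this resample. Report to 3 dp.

θ* = 26.580

Resample values: 31.9, 26.5, 25.1, 23.1, 25.4, 23.1, 24.0, 38.5, 25.1, 23.1.
Mean = (31.9 + 26.5 + 25.1 + 23.1 + 25.4 + 23.1 + 24.0 + 38.5 + 25.1 + 23.1) / 10 = 265.80 / 10 = 26.580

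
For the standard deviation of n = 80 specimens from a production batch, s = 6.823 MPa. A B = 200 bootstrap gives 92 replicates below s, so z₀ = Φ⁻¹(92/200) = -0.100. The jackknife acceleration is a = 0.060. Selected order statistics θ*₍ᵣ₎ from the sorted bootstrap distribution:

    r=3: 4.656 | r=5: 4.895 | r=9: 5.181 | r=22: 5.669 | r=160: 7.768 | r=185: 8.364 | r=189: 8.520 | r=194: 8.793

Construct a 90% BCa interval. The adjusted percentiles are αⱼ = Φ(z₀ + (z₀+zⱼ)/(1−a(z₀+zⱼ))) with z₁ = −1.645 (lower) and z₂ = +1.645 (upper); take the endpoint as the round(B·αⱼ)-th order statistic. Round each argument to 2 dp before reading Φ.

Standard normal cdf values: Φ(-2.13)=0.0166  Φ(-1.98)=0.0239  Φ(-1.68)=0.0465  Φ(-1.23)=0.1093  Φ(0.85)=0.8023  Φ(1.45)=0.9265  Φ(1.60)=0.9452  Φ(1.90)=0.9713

Lower: z₀ + z₁ = -0.100 + (-1.645) = -1.745; 1 − a(z₀+z₁) = 1 − (0.060)(-1.745) = 1.1047; argument = -0.100 + (-1.745)/1.1047 = -1.6796 → -1.68.
α₁ = Φ(-1.68) = 0.0465; rank = round(200 × 0.0465) = 9; θ*₍9₎ = 5.181.
Upper: z₀ + z₂ = 1.545; 1 − a(z₀+z₂) = 0.9073; argument = 1.6029 → 1.60; α₂ = 0.9452; rank = 189; θ*₍189₎ = 8.520.

(5.181, 8.520)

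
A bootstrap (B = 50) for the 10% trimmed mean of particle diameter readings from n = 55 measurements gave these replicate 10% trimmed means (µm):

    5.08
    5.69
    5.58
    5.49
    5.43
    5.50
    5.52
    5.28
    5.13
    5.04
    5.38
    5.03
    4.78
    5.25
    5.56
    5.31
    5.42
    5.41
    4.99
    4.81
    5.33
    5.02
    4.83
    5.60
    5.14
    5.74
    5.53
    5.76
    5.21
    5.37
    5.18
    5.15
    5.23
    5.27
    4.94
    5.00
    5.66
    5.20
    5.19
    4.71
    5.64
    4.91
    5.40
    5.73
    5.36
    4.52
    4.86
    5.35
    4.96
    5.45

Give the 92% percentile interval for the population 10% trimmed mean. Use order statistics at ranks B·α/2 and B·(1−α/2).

(4.71, 5.73)

Sorted replicates: 4.52, 4.71, 4.78, 4.81, 4.83, 4.86, 4.91, 4.94, 4.96, 4.99, 5.00, 5.02, 5.03, 5.04, 5.08, 5.13, 5.14, 5.15, 5.18, 5.19, 5.20, 5.21, 5.23, 5.25, 5.27, 5.28, 5.31, 5.33, 5.35, 5.36, 5.37, 5.38, 5.40, 5.41, 5.42, 5.43, 5.45, 5.49, 5.50, 5.52, 5.53, 5.56, 5.58, 5.60, 5.64, 5.66, 5.69, 5.73, 5.74, 5.76
α = 0.08; lower rank = 50 × 0.040 = 2; upper rank = 50 × 0.960 = 48.
The 2nd smallest replicate is 4.71; the 48th is 5.73.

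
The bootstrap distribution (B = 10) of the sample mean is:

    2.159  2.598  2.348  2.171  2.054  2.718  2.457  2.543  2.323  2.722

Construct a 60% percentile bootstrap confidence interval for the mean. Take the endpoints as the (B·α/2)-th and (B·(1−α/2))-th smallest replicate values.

(2.159, 2.598)

Sorted replicates: 2.054, 2.159, 2.171, 2.323, 2.348, 2.457, 2.543, 2.598, 2.718, 2.722
α = 0.40; lower rank = 10 × 0.200 = 2; upper rank = 10 × 0.800 = 8.
The 2nd smallest replicate is 2.159; the 8th is 2.598.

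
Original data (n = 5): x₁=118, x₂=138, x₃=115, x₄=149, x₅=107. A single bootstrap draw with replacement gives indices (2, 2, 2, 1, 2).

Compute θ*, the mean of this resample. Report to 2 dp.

Resample values: 138, 138, 138, 118, 138.
Mean = (138 + 138 + 138 + 118 + 138) / 5 = 670.0 / 5 = 134.00

θ* = 134.00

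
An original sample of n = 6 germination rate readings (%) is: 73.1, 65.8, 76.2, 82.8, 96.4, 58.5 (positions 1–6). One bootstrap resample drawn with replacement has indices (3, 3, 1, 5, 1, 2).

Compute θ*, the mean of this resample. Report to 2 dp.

Resample values: 76.2, 76.2, 73.1, 96.4, 73.1, 65.8.
Mean = (76.2 + 76.2 + 73.1 + 96.4 + 73.1 + 65.8) / 6 = 460.80 / 6 = 76.80

θ* = 76.80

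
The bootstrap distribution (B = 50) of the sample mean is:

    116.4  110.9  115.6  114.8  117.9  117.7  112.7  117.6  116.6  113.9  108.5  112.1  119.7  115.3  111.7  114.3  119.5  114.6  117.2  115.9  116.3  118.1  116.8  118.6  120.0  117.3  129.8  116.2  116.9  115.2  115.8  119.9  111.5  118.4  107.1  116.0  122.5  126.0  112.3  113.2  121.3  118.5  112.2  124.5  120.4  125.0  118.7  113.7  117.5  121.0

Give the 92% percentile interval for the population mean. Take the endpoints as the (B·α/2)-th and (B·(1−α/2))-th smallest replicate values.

(108.5, 125.0)

Sorted replicates: 107.1, 108.5, 110.9, 111.5, 111.7, 112.1, 112.2, 112.3, 112.7, 113.2, 113.7, 113.9, 114.3, 114.6, 114.8, 115.2, 115.3, 115.6, 115.8, 115.9, 116.0, 116.2, 116.3, 116.4, 116.6, 116.8, 116.9, 117.2, 117.3, 117.5, 117.6, 117.7, 117.9, 118.1, 118.4, 118.5, 118.6, 118.7, 119.5, 119.7, 119.9, 120.0, 120.4, 121.0, 121.3, 122.5, 124.5, 125.0, 126.0, 129.8
α = 0.08; lower rank = 50 × 0.040 = 2; upper rank = 50 × 0.960 = 48.
The 2nd smallest replicate is 108.5; the 48th is 125.0.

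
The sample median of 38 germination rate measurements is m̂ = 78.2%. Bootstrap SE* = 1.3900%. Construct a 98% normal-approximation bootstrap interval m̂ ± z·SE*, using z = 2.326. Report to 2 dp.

Margin = 2.326 × 1.3900 = 3.233
Interval: 78.2 ± 3.233

(74.97, 81.43)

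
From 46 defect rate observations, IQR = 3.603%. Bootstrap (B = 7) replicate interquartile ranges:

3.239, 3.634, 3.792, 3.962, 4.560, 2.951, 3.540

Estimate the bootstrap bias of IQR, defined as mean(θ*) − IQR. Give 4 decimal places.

mean(θ*) = (3.239 + 3.634 + 3.792 + 3.962 + 4.560 + 2.951 + 3.540) / 7 = 3.66829
bias = 3.66829 − 3.603

bias = +0.0653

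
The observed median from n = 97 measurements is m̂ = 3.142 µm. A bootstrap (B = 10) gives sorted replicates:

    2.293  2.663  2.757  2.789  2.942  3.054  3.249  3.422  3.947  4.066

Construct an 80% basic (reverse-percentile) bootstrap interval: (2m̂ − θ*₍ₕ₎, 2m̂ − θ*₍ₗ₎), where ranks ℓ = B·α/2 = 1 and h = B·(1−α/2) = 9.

Percentile endpoints at ranks 1 and 9: θ*₍1₎ = 2.293, θ*₍9₎ = 3.947.
Basic interval reflects these around m̂:
  lower = 2 × 3.142 − 3.947 = 2.337
  upper = 2 × 3.142 − 2.293 = 3.991

(2.337, 3.991)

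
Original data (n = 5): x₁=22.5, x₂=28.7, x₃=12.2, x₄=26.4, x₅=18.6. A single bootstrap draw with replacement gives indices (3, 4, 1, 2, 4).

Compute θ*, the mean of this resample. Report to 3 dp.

θ* = 23.240

Resample values: 12.2, 26.4, 22.5, 28.7, 26.4.
Mean = (12.2 + 26.4 + 22.5 + 28.7 + 26.4) / 5 = 116.20 / 5 = 23.240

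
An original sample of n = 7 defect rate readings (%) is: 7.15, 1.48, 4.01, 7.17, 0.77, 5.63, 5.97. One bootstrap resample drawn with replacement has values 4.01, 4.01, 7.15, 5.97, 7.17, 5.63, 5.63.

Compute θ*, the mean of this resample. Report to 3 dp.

Mean = (4.01 + 4.01 + 7.15 + 5.97 + 7.17 + 5.63 + 5.63) / 7 = 39.570 / 7 = 5.653

θ* = 5.653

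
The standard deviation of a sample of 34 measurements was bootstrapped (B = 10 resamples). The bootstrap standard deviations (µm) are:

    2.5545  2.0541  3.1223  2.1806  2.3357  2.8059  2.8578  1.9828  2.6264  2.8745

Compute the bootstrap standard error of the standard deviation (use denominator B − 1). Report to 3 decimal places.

SE* = 0.387

Bootstrap SE is the standard deviation of the 10 replicate standard deviations.
Mean of replicates: (2.5545 + 2.0541 + 3.1223 + 2.1806 + 2.3357 + 2.8059 + 2.8578 + 1.9828 + 2.6264 + 2.8745) / 10 = 25.39460 / 10 = 2.53946
Sum of squared deviations: (+0.01504)² + (−0.48536)² + (+0.58284)² + (−0.35886)² + (−0.20376)² + (+0.26644)² + (+0.31834)² + (−0.55666)² + (+0.08694)² + (+0.33504)² = 1.34781
Variance = 1.34781 / 9 = 0.14976
SE* = √0.14976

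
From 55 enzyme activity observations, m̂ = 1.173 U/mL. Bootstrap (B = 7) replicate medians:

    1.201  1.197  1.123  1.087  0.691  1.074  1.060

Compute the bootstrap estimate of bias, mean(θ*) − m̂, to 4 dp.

bias = −0.1111

mean(θ*) = (1.201 + 1.197 + 1.123 + 1.087 + 0.691 + 1.074 + 1.060) / 7 = 1.06186
bias = 1.06186 − 1.173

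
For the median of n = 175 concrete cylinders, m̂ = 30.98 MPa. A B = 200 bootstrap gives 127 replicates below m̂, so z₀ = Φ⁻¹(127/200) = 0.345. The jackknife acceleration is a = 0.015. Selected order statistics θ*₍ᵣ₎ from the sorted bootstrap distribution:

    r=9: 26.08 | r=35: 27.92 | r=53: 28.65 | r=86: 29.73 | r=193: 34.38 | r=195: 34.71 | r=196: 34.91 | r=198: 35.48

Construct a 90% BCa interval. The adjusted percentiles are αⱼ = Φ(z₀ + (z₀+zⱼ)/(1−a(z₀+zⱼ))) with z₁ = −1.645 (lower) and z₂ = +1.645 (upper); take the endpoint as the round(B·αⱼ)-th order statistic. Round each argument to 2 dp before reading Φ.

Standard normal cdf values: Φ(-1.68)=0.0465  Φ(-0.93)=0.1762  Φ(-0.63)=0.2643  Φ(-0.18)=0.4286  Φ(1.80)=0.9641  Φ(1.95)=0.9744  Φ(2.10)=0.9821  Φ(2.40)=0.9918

(27.92, 35.48)

Lower: z₀ + z₁ = 0.345 + (-1.645) = -1.300; 1 − a(z₀+z₁) = 1 − (0.015)(-1.300) = 1.0195; argument = 0.345 + (-1.300)/1.0195 = -0.9301 → -0.93.
α₁ = Φ(-0.93) = 0.1762; rank = round(200 × 0.1762) = 35; θ*₍35₎ = 27.92.
Upper: z₀ + z₂ = 1.990; 1 − a(z₀+z₂) = 0.9701; argument = 2.3962 → 2.40; α₂ = 0.9918; rank = 198; θ*₍198₎ = 35.48.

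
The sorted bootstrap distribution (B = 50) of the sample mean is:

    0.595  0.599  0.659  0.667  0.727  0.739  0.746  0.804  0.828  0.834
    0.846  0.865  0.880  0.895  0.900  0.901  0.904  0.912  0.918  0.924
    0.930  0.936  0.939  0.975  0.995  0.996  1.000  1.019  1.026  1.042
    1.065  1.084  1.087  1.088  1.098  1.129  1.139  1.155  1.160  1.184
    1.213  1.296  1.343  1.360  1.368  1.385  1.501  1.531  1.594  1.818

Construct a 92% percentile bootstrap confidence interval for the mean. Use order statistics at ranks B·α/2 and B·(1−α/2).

α = 0.08; lower rank = 50 × 0.040 = 2; upper rank = 50 × 0.960 = 48.
The 2nd smallest replicate is 0.599; the 48th is 1.531.

(0.599, 1.531)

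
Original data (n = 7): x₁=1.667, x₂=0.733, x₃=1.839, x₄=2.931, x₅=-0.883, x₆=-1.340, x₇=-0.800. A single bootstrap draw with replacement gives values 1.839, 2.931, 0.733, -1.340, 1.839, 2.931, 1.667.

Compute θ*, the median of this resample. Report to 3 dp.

Sorted: -1.340, 0.733, 1.667, 1.839, 1.839, 2.931, 2.931
Median = middle value = 1.839

θ* = 1.839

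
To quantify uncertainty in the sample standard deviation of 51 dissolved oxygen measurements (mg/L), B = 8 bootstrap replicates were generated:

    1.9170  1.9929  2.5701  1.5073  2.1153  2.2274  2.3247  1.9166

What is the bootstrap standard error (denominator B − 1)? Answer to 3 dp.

SE* = 0.319

Bootstrap SE is the standard deviation of the 8 replicate standard deviations.
Mean of replicates: (1.9170 + 1.9929 + 2.5701 + 1.5073 + 2.1153 + 2.2274 + 2.3247 + 1.9166) / 8 = 16.57130 / 8 = 2.07141
Sum of squared deviations: (−0.15441)² + (−0.07851)² + (+0.49869)² + (−0.56411)² + (+0.04389)² + (+0.15599)² + (+0.25329)² + (−0.15481)² = 0.71130
Variance = 0.71130 / 7 = 0.10161
SE* = √0.10161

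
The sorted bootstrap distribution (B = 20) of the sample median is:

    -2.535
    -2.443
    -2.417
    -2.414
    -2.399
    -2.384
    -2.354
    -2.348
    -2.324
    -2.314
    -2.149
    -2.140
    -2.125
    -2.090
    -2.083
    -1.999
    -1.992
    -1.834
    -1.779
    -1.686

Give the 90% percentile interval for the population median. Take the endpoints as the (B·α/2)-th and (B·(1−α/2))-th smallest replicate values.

(-2.535, -1.779)

α = 0.10; lower rank = 20 × 0.050 = 1; upper rank = 20 × 0.950 = 19.
The 1st smallest replicate is -2.535; the 19th is -1.779.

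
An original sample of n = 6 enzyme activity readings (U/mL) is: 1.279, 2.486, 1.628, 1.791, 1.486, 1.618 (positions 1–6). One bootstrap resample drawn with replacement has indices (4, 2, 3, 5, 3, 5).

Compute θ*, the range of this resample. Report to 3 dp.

Resample values: 1.791, 2.486, 1.628, 1.486, 1.628, 1.486.
Range = 2.486 − 1.486 = 1.000

θ* = 1.000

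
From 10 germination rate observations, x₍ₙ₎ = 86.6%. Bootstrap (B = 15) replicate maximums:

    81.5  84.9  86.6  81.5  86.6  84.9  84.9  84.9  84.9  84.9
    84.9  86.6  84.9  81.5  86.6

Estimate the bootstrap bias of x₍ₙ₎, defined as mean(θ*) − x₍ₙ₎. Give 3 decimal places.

mean(θ*) = (81.5 + 84.9 + 86.6 + 81.5 + 86.6 + 84.9 + 84.9 + 84.9 + 84.9 + 84.9 + 84.9 + 86.6 + 84.9 + 81.5 + 86.6) / 15 = 84.6733
bias = 84.6733 − 86.6

bias = −1.927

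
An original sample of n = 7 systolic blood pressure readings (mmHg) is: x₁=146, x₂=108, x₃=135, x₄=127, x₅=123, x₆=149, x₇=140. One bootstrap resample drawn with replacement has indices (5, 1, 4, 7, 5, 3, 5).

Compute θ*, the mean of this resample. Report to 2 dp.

Resample values: 123, 146, 127, 140, 123, 135, 123.
Mean = (123 + 146 + 127 + 140 + 123 + 135 + 123) / 7 = 917.0 / 7 = 131.00

θ* = 131.00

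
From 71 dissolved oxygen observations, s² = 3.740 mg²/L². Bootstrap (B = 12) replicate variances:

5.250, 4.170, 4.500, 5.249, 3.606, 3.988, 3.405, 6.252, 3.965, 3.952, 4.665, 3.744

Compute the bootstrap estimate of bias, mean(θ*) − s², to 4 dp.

bias = +0.6555

mean(θ*) = (5.250 + 4.170 + 4.500 + 5.249 + 3.606 + 3.988 + 3.405 + 6.252 + 3.965 + 3.952 + 4.665 + 3.744) / 12 = 4.39550
bias = 4.39550 − 3.740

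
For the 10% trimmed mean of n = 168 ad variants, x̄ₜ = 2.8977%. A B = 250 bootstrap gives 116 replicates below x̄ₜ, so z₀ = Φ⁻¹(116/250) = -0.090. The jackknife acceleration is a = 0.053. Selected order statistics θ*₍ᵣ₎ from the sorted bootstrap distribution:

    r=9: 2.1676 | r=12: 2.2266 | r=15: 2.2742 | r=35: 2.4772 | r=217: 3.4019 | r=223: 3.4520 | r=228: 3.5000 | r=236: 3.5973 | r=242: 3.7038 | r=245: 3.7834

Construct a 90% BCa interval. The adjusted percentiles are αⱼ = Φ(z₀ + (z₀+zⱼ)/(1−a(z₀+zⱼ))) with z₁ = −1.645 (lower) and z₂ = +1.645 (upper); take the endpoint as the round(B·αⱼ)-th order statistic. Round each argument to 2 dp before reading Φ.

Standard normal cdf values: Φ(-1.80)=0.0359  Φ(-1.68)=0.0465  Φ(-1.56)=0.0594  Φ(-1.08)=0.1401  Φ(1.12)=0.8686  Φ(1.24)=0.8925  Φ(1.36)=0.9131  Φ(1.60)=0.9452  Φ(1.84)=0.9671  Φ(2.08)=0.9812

(2.2266, 3.5973)

Lower: z₀ + z₁ = -0.090 + (-1.645) = -1.735; 1 − a(z₀+z₁) = 1 − (0.053)(-1.735) = 1.0920; argument = -0.090 + (-1.735)/1.0920 = -1.6789 → -1.68.
α₁ = Φ(-1.68) = 0.0465; rank = round(250 × 0.0465) = 12; θ*₍12₎ = 2.2266.
Upper: z₀ + z₂ = 1.555; 1 − a(z₀+z₂) = 0.9176; argument = 1.6047 → 1.60; α₂ = 0.9452; rank = 236; θ*₍236₎ = 3.5973.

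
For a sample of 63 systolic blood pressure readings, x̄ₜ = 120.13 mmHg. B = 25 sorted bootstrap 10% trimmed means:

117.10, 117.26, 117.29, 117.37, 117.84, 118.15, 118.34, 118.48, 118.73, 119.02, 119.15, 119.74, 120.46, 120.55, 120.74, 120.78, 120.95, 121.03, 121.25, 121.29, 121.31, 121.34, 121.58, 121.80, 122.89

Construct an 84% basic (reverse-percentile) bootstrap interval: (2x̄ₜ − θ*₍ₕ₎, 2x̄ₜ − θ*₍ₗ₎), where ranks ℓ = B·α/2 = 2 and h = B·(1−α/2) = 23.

(118.68, 123.00)

Percentile endpoints at ranks 2 and 23: θ*₍2₎ = 117.26, θ*₍23₎ = 121.58.
Basic interval reflects these around x̄ₜ:
  lower = 2 × 120.13 − 121.58 = 118.68
  upper = 2 × 120.13 − 117.26 = 123.00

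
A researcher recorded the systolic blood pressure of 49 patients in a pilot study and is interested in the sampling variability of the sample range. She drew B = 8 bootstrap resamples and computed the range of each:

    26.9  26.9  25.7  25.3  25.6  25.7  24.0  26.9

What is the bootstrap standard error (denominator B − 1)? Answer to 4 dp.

Bootstrap SE is the standard deviation of the 8 replicate ranges.
Mean of replicates: (26.9 + 26.9 + 25.7 + 25.3 + 25.6 + 25.7 + 24.0 + 26.9) / 8 = 207.00000 / 8 = 25.87500
Sum of squared deviations: (+1.02500)² + (+1.02500)² + (−0.17500)² + (−0.57500)² + (−0.27500)² + (−0.17500)² + (−1.87500)² + (+1.02500)² = 7.13500
Variance = 7.13500 / 7 = 1.01929
SE* = √1.01929

SE* = 1.0096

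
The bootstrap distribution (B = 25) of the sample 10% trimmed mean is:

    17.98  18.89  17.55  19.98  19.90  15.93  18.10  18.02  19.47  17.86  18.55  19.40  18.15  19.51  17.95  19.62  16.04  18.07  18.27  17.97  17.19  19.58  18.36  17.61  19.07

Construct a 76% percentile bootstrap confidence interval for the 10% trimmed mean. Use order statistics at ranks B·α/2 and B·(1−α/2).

Sorted replicates: 15.93, 16.04, 17.19, 17.55, 17.61, 17.86, 17.95, 17.97, 17.98, 18.02, 18.07, 18.10, 18.15, 18.27, 18.36, 18.55, 18.89, 19.07, 19.40, 19.47, 19.51, 19.58, 19.62, 19.90, 19.98
α = 0.24; lower rank = 25 × 0.120 = 3; upper rank = 25 × 0.880 = 22.
The 3rd smallest replicate is 17.19; the 22nd is 19.58.

(17.19, 19.58)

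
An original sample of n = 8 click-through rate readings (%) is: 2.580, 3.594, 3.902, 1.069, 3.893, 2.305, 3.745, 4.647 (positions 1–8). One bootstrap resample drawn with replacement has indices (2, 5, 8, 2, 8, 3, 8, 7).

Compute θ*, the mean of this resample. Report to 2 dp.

θ* = 4.08

Resample values: 3.594, 3.893, 4.647, 3.594, 4.647, 3.902, 4.647, 3.745.
Mean = (3.594 + 3.893 + 4.647 + 3.594 + 4.647 + 3.902 + 4.647 + 3.745) / 8 = 32.6690 / 8 = 4.08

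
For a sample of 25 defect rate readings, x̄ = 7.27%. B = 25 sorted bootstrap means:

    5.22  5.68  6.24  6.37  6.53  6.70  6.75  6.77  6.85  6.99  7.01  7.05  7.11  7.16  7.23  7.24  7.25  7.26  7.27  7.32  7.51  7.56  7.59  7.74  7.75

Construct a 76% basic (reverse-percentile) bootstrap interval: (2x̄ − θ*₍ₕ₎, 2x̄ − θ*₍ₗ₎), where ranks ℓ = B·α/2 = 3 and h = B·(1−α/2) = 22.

Percentile endpoints at ranks 3 and 22: θ*₍3₎ = 6.24, θ*₍22₎ = 7.56.
Basic interval reflects these around x̄:
  lower = 2 × 7.27 − 7.56 = 6.98
  upper = 2 × 7.27 − 6.24 = 8.30

(6.98, 8.30)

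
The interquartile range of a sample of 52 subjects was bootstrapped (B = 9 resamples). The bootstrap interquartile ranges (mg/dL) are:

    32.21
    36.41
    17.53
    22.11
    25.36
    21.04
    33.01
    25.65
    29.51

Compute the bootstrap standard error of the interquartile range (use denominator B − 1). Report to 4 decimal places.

SE* = 6.2424

Bootstrap SE is the standard deviation of the 9 replicate interquartile ranges.
Mean of replicates: (32.21 + 36.41 + 17.53 + 22.11 + 25.36 + 21.04 + 33.01 + 25.65 + 29.51) / 9 = 242.83000 / 9 = 26.98111
Sum of squared deviations: (+5.22889)² + (+9.42889)² + (−9.45111)² + (−4.87111)² + (−1.62111)² + (−5.94111)² + (+6.02889)² + (−1.33111)² + (+2.52889)² = 311.73589
Variance = 311.73589 / 8 = 38.96699
SE* = √38.96699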